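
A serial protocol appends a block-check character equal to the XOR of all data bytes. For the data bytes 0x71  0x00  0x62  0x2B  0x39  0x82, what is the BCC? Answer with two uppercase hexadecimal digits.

83

XOR the bytes together:
  start with 0x71
  0x71 ⊕ 0x00 = 0x71
  0x71 ⊕ 0x62 = 0x13
  0x13 ⊕ 0x2B = 0x38
  0x38 ⊕ 0x39 = 0x01
  0x01 ⊕ 0x82 = 0x83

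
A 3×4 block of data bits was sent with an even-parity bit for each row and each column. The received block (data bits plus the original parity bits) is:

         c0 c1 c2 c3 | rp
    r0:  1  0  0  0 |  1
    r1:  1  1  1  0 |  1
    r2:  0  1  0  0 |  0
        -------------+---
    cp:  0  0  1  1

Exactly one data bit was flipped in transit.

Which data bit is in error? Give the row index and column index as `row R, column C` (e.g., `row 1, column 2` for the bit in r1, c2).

Recompute each row's even parity and compare to rp:
  r0: data parity 1, sent rp 1 → ok
  r1: data parity 1, sent rp 1 → ok
  r2: data parity 1, sent rp 0 → mismatch
Recompute each column's even parity and compare to cp:
  c0: data parity 0, sent cp 0 → ok
  c1: data parity 0, sent cp 0 → ok
  c2: data parity 1, sent cp 1 → ok
  c3: data parity 0, sent cp 1 → mismatch
Exactly one row (r2) and one column (c3) fail → the flipped bit is at their intersection.

row 2, column 3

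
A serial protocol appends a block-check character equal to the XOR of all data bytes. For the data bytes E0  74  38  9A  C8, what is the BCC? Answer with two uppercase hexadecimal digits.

XOR the bytes together:
  start with 0xE0
  0xE0 ⊕ 0x74 = 0x94
  0x94 ⊕ 0x38 = 0xAC
  0xAC ⊕ 0x9A = 0x36
  0x36 ⊕ 0xC8 = 0xFE

FE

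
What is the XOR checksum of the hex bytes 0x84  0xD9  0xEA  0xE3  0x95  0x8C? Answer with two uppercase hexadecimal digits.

4D

XOR the bytes together:
  start with 0x84
  0x84 ⊕ 0xD9 = 0x5D
  0x5D ⊕ 0xEA = 0xB7
  0xB7 ⊕ 0xE3 = 0x54
  0x54 ⊕ 0x95 = 0xC1
  0xC1 ⊕ 0x8C = 0x4D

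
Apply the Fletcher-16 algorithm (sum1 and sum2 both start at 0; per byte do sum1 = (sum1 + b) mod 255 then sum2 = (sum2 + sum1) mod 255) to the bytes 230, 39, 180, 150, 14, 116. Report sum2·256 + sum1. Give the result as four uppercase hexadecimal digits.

Running sums (mod 255):
  after byte 0 (230): sum1=230, sum2=230
  after byte 1 (39): sum1=14, sum2=244
  after byte 2 (180): sum1=194, sum2=183
  after byte 3 (150): sum1=89, sum2=17
  after byte 4 (14): sum1=103, sum2=120
  after byte 5 (116): sum1=219, sum2=84
Checksum = sum2·256 + sum1 = 84·256 + 219 = 21723 = 0x54DB.

54DB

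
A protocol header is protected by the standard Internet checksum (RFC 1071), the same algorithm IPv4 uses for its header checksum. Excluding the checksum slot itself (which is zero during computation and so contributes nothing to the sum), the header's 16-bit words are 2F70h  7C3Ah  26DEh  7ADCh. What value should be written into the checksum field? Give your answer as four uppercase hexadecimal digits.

One's-complement addition (fold any carry out of bit 15 back into bit 0):
  0x2F70 + 0x7C3A = 0x0ABAA
  0xABAA + 0x26DE = 0x0D288
  0xD288 + 0x7ADC = 0x14D64 → wrap carry → 0x4D65
One's-complement sum = 0x4D65.
Checksum = ~0x4D65 & 0xFFFF = 0xB29A.

B29A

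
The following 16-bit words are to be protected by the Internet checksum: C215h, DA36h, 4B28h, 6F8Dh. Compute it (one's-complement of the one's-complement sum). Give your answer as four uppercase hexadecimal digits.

A8FD

One's-complement addition (fold any carry out of bit 15 back into bit 0):
  0xC215 + 0xDA36 = 0x19C4B → wrap carry → 0x9C4C
  0x9C4C + 0x4B28 = 0x0E774
  0xE774 + 0x6F8D = 0x15701 → wrap carry → 0x5702
One's-complement sum = 0x5702.
Checksum = ~0x5702 & 0xFFFF = 0xA8FD.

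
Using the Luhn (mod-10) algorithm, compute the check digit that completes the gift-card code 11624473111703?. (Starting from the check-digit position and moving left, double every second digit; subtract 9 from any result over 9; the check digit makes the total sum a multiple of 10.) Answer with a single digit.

7

Partial digits right→left: 3 0 7 1 1 1 3 7 4 4 2 6 1 1
Double every second digit counting from the check-digit position (so the 1st, 3rd, 5th, ... of the partial from the right).
  doubled (with −9 where >9): 6 5 2 6 8 4 2 → sum 33
  kept as-is: 0 1 1 7 4 6 1 → sum 20
Total = 33 + 20 = 53.
Check digit = (10 − (53 mod 10)) mod 10 = 7.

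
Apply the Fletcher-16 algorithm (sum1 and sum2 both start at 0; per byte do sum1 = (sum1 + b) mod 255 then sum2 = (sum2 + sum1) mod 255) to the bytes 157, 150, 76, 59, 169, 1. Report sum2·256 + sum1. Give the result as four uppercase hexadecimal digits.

D966

Running sums (mod 255):
  after byte 0 (157): sum1=157, sum2=157
  after byte 1 (150): sum1=52, sum2=209
  after byte 2 (76): sum1=128, sum2=82
  after byte 3 (59): sum1=187, sum2=14
  after byte 4 (169): sum1=101, sum2=115
  after byte 5 (1): sum1=102, sum2=217
Checksum = sum2·256 + sum1 = 217·256 + 102 = 55654 = 0xD966.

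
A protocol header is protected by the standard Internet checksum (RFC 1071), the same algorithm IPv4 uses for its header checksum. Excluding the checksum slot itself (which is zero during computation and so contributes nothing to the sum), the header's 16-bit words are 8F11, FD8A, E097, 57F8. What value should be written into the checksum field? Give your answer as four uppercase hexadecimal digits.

3AD3

One's-complement addition (fold any carry out of bit 15 back into bit 0):
  0x8F11 + 0xFD8A = 0x18C9B → wrap carry → 0x8C9C
  0x8C9C + 0xE097 = 0x16D33 → wrap carry → 0x6D34
  0x6D34 + 0x57F8 = 0x0C52C
One's-complement sum = 0xC52C.
Checksum = ~0xC52C & 0xFFFF = 0x3AD3.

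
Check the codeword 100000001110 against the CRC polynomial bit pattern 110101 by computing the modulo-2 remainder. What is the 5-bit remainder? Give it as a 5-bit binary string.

00000

Modulo-2 division of 100000001110 by 110101:
  pos 0: 100000 XOR 110101 = 010101
  pos 1: 101010 XOR 110101 = 011111
  pos 2: 111110 XOR 110101 = 001011
  pos 4: 101111 XOR 110101 = 011010
  pos 5: 110101 XOR 110101 = 000000
Remainder = 00000 (zero — the frame passes the CRC check).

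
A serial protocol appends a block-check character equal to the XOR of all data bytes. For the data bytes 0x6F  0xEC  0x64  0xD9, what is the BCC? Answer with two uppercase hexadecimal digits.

3E

XOR the bytes together:
  start with 0x6F
  0x6F ⊕ 0xEC = 0x83
  0x83 ⊕ 0x64 = 0xE7
  0xE7 ⊕ 0xD9 = 0x3E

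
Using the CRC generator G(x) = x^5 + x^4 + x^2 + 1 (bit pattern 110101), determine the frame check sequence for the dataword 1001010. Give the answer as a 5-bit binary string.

Append 5 zeros: 100101000000. Divide by 110101 (XOR where the leading bit is 1):
  pos 0: 100101 XOR 110101 = 010000
  pos 1: 100000 XOR 110101 = 010101
  pos 2: 101010 XOR 110101 = 011111
  pos 3: 111110 XOR 110101 = 001011
  pos 5: 101100 XOR 110101 = 011001
  pos 6: 110010 XOR 110101 = 000111
Remainder (last 5 bits) = 00111. This is the CRC / FCS.

00111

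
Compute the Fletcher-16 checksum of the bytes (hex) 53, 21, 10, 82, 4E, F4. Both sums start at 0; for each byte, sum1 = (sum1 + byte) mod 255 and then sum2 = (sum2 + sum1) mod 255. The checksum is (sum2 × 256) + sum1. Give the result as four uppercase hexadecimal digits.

Running sums (mod 255):
  after byte 0 (53): sum1=83, sum2=83
  after byte 1 (21): sum1=116, sum2=199
  after byte 2 (10): sum1=132, sum2=76
  after byte 3 (82): sum1=7, sum2=83
  after byte 4 (4E): sum1=85, sum2=168
  after byte 5 (F4): sum1=74, sum2=242
Checksum = sum2·256 + sum1 = 242·256 + 74 = 62026 = 0xF24A.

F24A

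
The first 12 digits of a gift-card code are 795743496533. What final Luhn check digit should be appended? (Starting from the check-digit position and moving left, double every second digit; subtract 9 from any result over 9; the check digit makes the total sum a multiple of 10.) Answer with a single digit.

Partial digits right→left: 3 3 5 6 9 4 3 4 7 5 9 7
Double every second digit counting from the check-digit position (so the 1st, 3rd, 5th, ... of the partial from the right).
  doubled (with −9 where >9): 6 1 9 6 5 9 → sum 36
  kept as-is: 3 6 4 4 5 7 → sum 29
Total = 36 + 29 = 65.
Check digit = (10 − (65 mod 10)) mod 10 = 5.

5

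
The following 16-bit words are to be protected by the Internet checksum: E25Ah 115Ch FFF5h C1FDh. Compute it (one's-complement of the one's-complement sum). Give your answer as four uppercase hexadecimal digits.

4A55

One's-complement addition (fold any carry out of bit 15 back into bit 0):
  0xE25A + 0x115C = 0x0F3B6
  0xF3B6 + 0xFFF5 = 0x1F3AB → wrap carry → 0xF3AC
  0xF3AC + 0xC1FD = 0x1B5A9 → wrap carry → 0xB5AA
One's-complement sum = 0xB5AA.
Checksum = ~0xB5AA & 0xFFFF = 0x4A55.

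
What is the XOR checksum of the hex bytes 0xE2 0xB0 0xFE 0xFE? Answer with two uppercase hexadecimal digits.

XOR the bytes together:
  start with 0xE2
  0xE2 ⊕ 0xB0 = 0x52
  0x52 ⊕ 0xFE = 0xAC
  0xAC ⊕ 0xFE = 0x52

52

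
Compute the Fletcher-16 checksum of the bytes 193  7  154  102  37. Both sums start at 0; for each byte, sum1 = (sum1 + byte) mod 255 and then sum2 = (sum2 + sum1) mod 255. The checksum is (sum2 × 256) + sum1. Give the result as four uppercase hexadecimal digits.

Running sums (mod 255):
  after byte 0 (193): sum1=193, sum2=193
  after byte 1 (7): sum1=200, sum2=138
  after byte 2 (154): sum1=99, sum2=237
  after byte 3 (102): sum1=201, sum2=183
  after byte 4 (37): sum1=238, sum2=166
Checksum = sum2·256 + sum1 = 166·256 + 238 = 42734 = 0xA6EE.

A6EE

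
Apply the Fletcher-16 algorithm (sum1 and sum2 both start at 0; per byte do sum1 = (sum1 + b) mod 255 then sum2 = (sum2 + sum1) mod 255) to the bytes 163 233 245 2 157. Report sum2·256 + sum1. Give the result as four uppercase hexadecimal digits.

5D23

Running sums (mod 255):
  after byte 0 (163): sum1=163, sum2=163
  after byte 1 (233): sum1=141, sum2=49
  after byte 2 (245): sum1=131, sum2=180
  after byte 3 (2): sum1=133, sum2=58
  after byte 4 (157): sum1=35, sum2=93
Checksum = sum2·256 + sum1 = 93·256 + 35 = 23843 = 0x5D23.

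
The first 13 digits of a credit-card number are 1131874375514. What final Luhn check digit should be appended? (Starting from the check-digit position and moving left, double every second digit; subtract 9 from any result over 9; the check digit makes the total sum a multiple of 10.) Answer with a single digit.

Partial digits right→left: 4 1 5 5 7 3 4 7 8 1 3 1 1
Double every second digit counting from the check-digit position (so the 1st, 3rd, 5th, ... of the partial from the right).
  doubled (with −9 where >9): 8 1 5 8 7 6 2 → sum 37
  kept as-is: 1 5 3 7 1 1 → sum 18
Total = 37 + 18 = 55.
Check digit = (10 − (55 mod 10)) mod 10 = 5.

5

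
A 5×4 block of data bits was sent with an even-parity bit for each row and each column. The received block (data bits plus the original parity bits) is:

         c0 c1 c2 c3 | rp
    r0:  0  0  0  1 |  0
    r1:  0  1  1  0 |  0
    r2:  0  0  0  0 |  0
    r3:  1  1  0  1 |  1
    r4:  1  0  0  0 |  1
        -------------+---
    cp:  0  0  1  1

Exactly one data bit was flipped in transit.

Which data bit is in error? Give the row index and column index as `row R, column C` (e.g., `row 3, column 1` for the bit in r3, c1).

row 0, column 3

Recompute each row's even parity and compare to rp:
  r0: data parity 1, sent rp 0 → mismatch
  r1: data parity 0, sent rp 0 → ok
  r2: data parity 0, sent rp 0 → ok
  r3: data parity 1, sent rp 1 → ok
  r4: data parity 1, sent rp 1 → ok
Recompute each column's even parity and compare to cp:
  c0: data parity 0, sent cp 0 → ok
  c1: data parity 0, sent cp 0 → ok
  c2: data parity 1, sent cp 1 → ok
  c3: data parity 0, sent cp 1 → mismatch
Exactly one row (r0) and one column (c3) fail → the flipped bit is at their intersection.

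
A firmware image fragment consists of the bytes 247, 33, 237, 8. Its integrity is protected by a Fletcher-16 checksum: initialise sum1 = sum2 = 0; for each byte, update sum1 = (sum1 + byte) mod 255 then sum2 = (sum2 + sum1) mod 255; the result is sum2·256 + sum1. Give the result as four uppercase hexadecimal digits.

Running sums (mod 255):
  after byte 0 (247): sum1=247, sum2=247
  after byte 1 (33): sum1=25, sum2=17
  after byte 2 (237): sum1=7, sum2=24
  after byte 3 (8): sum1=15, sum2=39
Checksum = sum2·256 + sum1 = 39·256 + 15 = 9999 = 0x270F.

270F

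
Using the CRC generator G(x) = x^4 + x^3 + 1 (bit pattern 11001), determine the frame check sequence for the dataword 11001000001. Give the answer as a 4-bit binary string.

1001

Append 4 zeros: 110010000010000. Divide by 11001 (XOR where the leading bit is 1):
  pos 0: 11001 XOR 11001 = 00000
  pos 10: 10000 XOR 11001 = 01001
Remainder (last 4 bits) = 1001. This is the CRC / FCS.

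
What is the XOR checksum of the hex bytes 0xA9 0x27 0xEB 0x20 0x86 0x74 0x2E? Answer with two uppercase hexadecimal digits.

99

XOR the bytes together:
  start with 0xA9
  0xA9 ⊕ 0x27 = 0x8E
  0x8E ⊕ 0xEB = 0x65
  0x65 ⊕ 0x20 = 0x45
  0x45 ⊕ 0x86 = 0xC3
  0xC3 ⊕ 0x74 = 0xB7
  0xB7 ⊕ 0x2E = 0x99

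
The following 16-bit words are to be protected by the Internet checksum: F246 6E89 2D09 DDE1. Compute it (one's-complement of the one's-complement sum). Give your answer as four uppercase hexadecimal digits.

One's-complement addition (fold any carry out of bit 15 back into bit 0):
  0xF246 + 0x6E89 = 0x160CF → wrap carry → 0x60D0
  0x60D0 + 0x2D09 = 0x08DD9
  0x8DD9 + 0xDDE1 = 0x16BBA → wrap carry → 0x6BBB
One's-complement sum = 0x6BBB.
Checksum = ~0x6BBB & 0xFFFF = 0x9444.

9444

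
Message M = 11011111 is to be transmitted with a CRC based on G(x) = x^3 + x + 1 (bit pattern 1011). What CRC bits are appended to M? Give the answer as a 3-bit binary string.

001

Append 3 zeros: 11011111000. Divide by 1011 (XOR where the leading bit is 1):
  pos 0: 1101 XOR 1011 = 0110
  pos 1: 1101 XOR 1011 = 0110
  pos 2: 1101 XOR 1011 = 0110
  pos 3: 1101 XOR 1011 = 0110
  pos 4: 1101 XOR 1011 = 0110
  pos 5: 1100 XOR 1011 = 0111
  pos 6: 1110 XOR 1011 = 0101
  pos 7: 1010 XOR 1011 = 0001
Remainder (last 3 bits) = 001. This is the CRC / FCS.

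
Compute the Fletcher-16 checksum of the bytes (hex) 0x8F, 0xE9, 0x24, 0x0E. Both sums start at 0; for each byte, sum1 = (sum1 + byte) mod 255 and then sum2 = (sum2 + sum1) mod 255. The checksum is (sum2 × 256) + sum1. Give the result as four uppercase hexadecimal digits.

Running sums (mod 255):
  after byte 0 (0x8F): sum1=143, sum2=143
  after byte 1 (0xE9): sum1=121, sum2=9
  after byte 2 (0x24): sum1=157, sum2=166
  after byte 3 (0x0E): sum1=171, sum2=82
Checksum = sum2·256 + sum1 = 82·256 + 171 = 21163 = 0x52AB.

52AB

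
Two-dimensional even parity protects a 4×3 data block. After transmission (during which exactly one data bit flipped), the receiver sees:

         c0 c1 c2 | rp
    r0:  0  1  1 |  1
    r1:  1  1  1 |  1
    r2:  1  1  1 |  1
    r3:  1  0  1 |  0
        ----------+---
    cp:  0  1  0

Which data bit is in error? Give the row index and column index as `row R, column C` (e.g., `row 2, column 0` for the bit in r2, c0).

Recompute each row's even parity and compare to rp:
  r0: data parity 0, sent rp 1 → mismatch
  r1: data parity 1, sent rp 1 → ok
  r2: data parity 1, sent rp 1 → ok
  r3: data parity 0, sent rp 0 → ok
Recompute each column's even parity and compare to cp:
  c0: data parity 1, sent cp 0 → mismatch
  c1: data parity 1, sent cp 1 → ok
  c2: data parity 0, sent cp 0 → ok
Exactly one row (r0) and one column (c0) fail → the flipped bit is at their intersection.

row 0, column 0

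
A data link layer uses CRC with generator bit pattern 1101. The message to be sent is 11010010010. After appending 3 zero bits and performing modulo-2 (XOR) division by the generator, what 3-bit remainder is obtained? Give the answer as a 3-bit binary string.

110

Append 3 zeros: 11010010010000. Divide by 1101 (XOR where the leading bit is 1):
  pos 0: 1101 XOR 1101 = 0000
  pos 6: 1001 XOR 1101 = 0100
  pos 7: 1000 XOR 1101 = 0101
  pos 8: 1010 XOR 1101 = 0111
  pos 9: 1110 XOR 1101 = 0011
Remainder (last 3 bits) = 110. This is the CRC / FCS.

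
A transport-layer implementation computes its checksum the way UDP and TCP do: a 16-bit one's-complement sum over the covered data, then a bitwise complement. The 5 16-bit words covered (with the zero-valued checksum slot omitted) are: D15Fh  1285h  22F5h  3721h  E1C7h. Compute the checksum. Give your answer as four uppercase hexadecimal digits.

One's-complement addition (fold any carry out of bit 15 back into bit 0):
  0xD15F + 0x1285 = 0x0E3E4
  0xE3E4 + 0x22F5 = 0x106D9 → wrap carry → 0x06DA
  0x06DA + 0x3721 = 0x03DFB
  0x3DFB + 0xE1C7 = 0x11FC2 → wrap carry → 0x1FC3
One's-complement sum = 0x1FC3.
Checksum = ~0x1FC3 & 0xFFFF = 0xE03C.

E03C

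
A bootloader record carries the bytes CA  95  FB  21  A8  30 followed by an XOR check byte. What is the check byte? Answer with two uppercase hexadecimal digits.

1D

XOR the bytes together:
  start with 0xCA
  0xCA ⊕ 0x95 = 0x5F
  0x5F ⊕ 0xFB = 0xA4
  0xA4 ⊕ 0x21 = 0x85
  0x85 ⊕ 0xA8 = 0x2D
  0x2D ⊕ 0x30 = 0x1D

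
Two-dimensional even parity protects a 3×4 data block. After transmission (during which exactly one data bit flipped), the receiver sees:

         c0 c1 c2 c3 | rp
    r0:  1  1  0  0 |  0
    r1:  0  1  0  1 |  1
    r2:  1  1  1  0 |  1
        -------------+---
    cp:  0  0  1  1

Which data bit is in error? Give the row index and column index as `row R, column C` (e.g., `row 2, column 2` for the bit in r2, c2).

row 1, column 1

Recompute each row's even parity and compare to rp:
  r0: data parity 0, sent rp 0 → ok
  r1: data parity 0, sent rp 1 → mismatch
  r2: data parity 1, sent rp 1 → ok
Recompute each column's even parity and compare to cp:
  c0: data parity 0, sent cp 0 → ok
  c1: data parity 1, sent cp 0 → mismatch
  c2: data parity 1, sent cp 1 → ok
  c3: data parity 1, sent cp 1 → ok
Exactly one row (r1) and one column (c1) fail → the flipped bit is at their intersection.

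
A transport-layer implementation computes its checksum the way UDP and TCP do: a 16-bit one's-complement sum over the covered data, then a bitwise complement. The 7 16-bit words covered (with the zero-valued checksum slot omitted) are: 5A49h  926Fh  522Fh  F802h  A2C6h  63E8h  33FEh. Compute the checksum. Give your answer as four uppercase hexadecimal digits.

8E67

One's-complement addition (fold any carry out of bit 15 back into bit 0):
  0x5A49 + 0x926F = 0x0ECB8
  0xECB8 + 0x522F = 0x13EE7 → wrap carry → 0x3EE8
  0x3EE8 + 0xF802 = 0x136EA → wrap carry → 0x36EB
  0x36EB + 0xA2C6 = 0x0D9B1
  0xD9B1 + 0x63E8 = 0x13D99 → wrap carry → 0x3D9A
  0x3D9A + 0x33FE = 0x07198
One's-complement sum = 0x7198.
Checksum = ~0x7198 & 0xFFFF = 0x8E67.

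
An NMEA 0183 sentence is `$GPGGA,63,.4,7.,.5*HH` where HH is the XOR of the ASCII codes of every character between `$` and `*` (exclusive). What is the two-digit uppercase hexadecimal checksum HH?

XOR the ASCII codes of the payload characters:
  'G' = 0x47 → acc = 0x47
  'P' = 0x50 → acc = 0x17
  'G' = 0x47 → acc = 0x50
  'G' = 0x47 → acc = 0x17
  'A' = 0x41 → acc = 0x56
  ',' = 0x2C → acc = 0x7A
  '6' = 0x36 → acc = 0x4C
  '3' = 0x33 → acc = 0x7F
  ',' = 0x2C → acc = 0x53
  '.' = 0x2E → acc = 0x7D
  '4' = 0x34 → acc = 0x49
  ',' = 0x2C → acc = 0x65
  '7' = 0x37 → acc = 0x52
  '.' = 0x2E → acc = 0x7C
  ',' = 0x2C → acc = 0x50
  '.' = 0x2E → acc = 0x7E
  '5' = 0x35 → acc = 0x4B
Checksum = 0x4B.

4B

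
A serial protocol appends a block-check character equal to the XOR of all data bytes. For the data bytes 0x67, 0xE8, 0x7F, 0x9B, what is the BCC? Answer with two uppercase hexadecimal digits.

XOR the bytes together:
  start with 0x67
  0x67 ⊕ 0xE8 = 0x8F
  0x8F ⊕ 0x7F = 0xF0
  0xF0 ⊕ 0x9B = 0x6B

6B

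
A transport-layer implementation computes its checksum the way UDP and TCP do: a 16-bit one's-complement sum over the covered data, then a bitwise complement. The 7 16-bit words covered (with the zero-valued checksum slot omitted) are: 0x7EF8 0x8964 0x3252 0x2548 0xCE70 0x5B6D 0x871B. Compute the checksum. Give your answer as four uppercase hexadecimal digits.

EF0E

One's-complement addition (fold any carry out of bit 15 back into bit 0):
  0x7EF8 + 0x8964 = 0x1085C → wrap carry → 0x085D
  0x085D + 0x3252 = 0x03AAF
  0x3AAF + 0x2548 = 0x05FF7
  0x5FF7 + 0xCE70 = 0x12E67 → wrap carry → 0x2E68
  0x2E68 + 0x5B6D = 0x089D5
  0x89D5 + 0x871B = 0x110F0 → wrap carry → 0x10F1
One's-complement sum = 0x10F1.
Checksum = ~0x10F1 & 0xFFFF = 0xEF0E.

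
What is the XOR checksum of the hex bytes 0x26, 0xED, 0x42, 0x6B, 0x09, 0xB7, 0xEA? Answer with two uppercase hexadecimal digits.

B6

XOR the bytes together:
  start with 0x26
  0x26 ⊕ 0xED = 0xCB
  0xCB ⊕ 0x42 = 0x89
  0x89 ⊕ 0x6B = 0xE2
  0xE2 ⊕ 0x09 = 0xEB
  0xEB ⊕ 0xB7 = 0x5C
  0x5C ⊕ 0xEA = 0xB6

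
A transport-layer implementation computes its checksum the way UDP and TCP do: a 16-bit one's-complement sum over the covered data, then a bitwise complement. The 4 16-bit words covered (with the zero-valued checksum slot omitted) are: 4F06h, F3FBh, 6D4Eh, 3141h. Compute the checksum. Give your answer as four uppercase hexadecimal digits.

One's-complement addition (fold any carry out of bit 15 back into bit 0):
  0x4F06 + 0xF3FB = 0x14301 → wrap carry → 0x4302
  0x4302 + 0x6D4E = 0x0B050
  0xB050 + 0x3141 = 0x0E191
One's-complement sum = 0xE191.
Checksum = ~0xE191 & 0xFFFF = 0x1E6E.

1E6E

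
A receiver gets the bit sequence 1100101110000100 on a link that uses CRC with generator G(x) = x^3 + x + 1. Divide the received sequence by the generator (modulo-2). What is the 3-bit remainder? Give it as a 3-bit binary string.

110

Modulo-2 division of 1100101110000100 by 1011:
  pos 0: 1100 XOR 1011 = 0111
  pos 1: 1111 XOR 1011 = 0100
  pos 2: 1000 XOR 1011 = 0011
  pos 4: 1111 XOR 1011 = 0100
  pos 5: 1001 XOR 1011 = 0010
  pos 7: 1000 XOR 1011 = 0011
  pos 9: 1100 XOR 1011 = 0111
  pos 10: 1111 XOR 1011 = 0100
  pos 11: 1000 XOR 1011 = 0011
Remainder = 110 (nonzero — an error is detected).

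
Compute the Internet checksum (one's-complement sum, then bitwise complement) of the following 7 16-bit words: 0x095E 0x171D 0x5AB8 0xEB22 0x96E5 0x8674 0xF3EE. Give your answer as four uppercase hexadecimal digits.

One's-complement addition (fold any carry out of bit 15 back into bit 0):
  0x095E + 0x171D = 0x0207B
  0x207B + 0x5AB8 = 0x07B33
  0x7B33 + 0xEB22 = 0x16655 → wrap carry → 0x6656
  0x6656 + 0x96E5 = 0x0FD3B
  0xFD3B + 0x8674 = 0x183AF → wrap carry → 0x83B0
  0x83B0 + 0xF3EE = 0x1779E → wrap carry → 0x779F
One's-complement sum = 0x779F.
Checksum = ~0x779F & 0xFFFF = 0x8860.

8860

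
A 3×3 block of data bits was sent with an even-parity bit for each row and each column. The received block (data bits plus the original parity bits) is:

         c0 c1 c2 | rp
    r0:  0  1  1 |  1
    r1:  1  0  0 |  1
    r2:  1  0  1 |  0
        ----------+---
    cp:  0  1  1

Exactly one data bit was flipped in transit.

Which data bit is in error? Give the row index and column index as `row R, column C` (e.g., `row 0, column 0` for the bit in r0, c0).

Recompute each row's even parity and compare to rp:
  r0: data parity 0, sent rp 1 → mismatch
  r1: data parity 1, sent rp 1 → ok
  r2: data parity 0, sent rp 0 → ok
Recompute each column's even parity and compare to cp:
  c0: data parity 0, sent cp 0 → ok
  c1: data parity 1, sent cp 1 → ok
  c2: data parity 0, sent cp 1 → mismatch
Exactly one row (r0) and one column (c2) fail → the flipped bit is at their intersection.

row 0, column 2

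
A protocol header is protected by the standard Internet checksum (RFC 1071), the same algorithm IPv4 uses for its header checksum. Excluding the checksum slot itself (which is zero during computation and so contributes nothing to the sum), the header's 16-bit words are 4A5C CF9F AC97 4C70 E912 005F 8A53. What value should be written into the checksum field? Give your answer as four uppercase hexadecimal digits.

7936

One's-complement addition (fold any carry out of bit 15 back into bit 0):
  0x4A5C + 0xCF9F = 0x119FB → wrap carry → 0x19FC
  0x19FC + 0xAC97 = 0x0C693
  0xC693 + 0x4C70 = 0x11303 → wrap carry → 0x1304
  0x1304 + 0xE912 = 0x0FC16
  0xFC16 + 0x005F = 0x0FC75
  0xFC75 + 0x8A53 = 0x186C8 → wrap carry → 0x86C9
One's-complement sum = 0x86C9.
Checksum = ~0x86C9 & 0xFFFF = 0x7936.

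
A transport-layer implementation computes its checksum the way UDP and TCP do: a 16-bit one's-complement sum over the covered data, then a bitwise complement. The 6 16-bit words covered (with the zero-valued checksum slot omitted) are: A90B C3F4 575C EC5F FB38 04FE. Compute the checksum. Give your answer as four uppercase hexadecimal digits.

One's-complement addition (fold any carry out of bit 15 back into bit 0):
  0xA90B + 0xC3F4 = 0x16CFF → wrap carry → 0x6D00
  0x6D00 + 0x575C = 0x0C45C
  0xC45C + 0xEC5F = 0x1B0BB → wrap carry → 0xB0BC
  0xB0BC + 0xFB38 = 0x1ABF4 → wrap carry → 0xABF5
  0xABF5 + 0x04FE = 0x0B0F3
One's-complement sum = 0xB0F3.
Checksum = ~0xB0F3 & 0xFFFF = 0x4F0C.

4F0C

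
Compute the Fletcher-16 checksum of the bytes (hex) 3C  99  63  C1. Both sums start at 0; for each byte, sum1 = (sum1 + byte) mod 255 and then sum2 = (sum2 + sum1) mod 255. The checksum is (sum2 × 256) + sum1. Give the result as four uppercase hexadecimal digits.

Running sums (mod 255):
  after byte 0 (3C): sum1=60, sum2=60
  after byte 1 (99): sum1=213, sum2=18
  after byte 2 (63): sum1=57, sum2=75
  after byte 3 (C1): sum1=250, sum2=70
Checksum = sum2·256 + sum1 = 70·256 + 250 = 18170 = 0x46FA.

46FA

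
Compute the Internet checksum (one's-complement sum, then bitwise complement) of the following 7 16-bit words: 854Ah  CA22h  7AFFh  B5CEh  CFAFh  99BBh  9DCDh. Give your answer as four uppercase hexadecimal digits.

788B

One's-complement addition (fold any carry out of bit 15 back into bit 0):
  0x854A + 0xCA22 = 0x14F6C → wrap carry → 0x4F6D
  0x4F6D + 0x7AFF = 0x0CA6C
  0xCA6C + 0xB5CE = 0x1803A → wrap carry → 0x803B
  0x803B + 0xCFAF = 0x14FEA → wrap carry → 0x4FEB
  0x4FEB + 0x99BB = 0x0E9A6
  0xE9A6 + 0x9DCD = 0x18773 → wrap carry → 0x8774
One's-complement sum = 0x8774.
Checksum = ~0x8774 & 0xFFFF = 0x788B.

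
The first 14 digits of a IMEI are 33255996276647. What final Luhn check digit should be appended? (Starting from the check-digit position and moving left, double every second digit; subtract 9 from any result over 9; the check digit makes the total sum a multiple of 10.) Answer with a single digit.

7

Partial digits right→left: 7 4 6 6 7 2 6 9 9 5 5 2 3 3
Double every second digit counting from the check-digit position (so the 1st, 3rd, 5th, ... of the partial from the right).
  doubled (with −9 where >9): 5 3 5 3 9 1 6 → sum 32
  kept as-is: 4 6 2 9 5 2 3 → sum 31
Total = 32 + 31 = 63.
Check digit = (10 − (63 mod 10)) mod 10 = 7.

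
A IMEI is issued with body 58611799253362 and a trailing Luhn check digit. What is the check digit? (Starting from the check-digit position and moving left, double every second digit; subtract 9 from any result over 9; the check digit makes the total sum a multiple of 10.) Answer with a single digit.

4

Partial digits right→left: 2 6 3 3 5 2 9 9 7 1 1 6 8 5
Double every second digit counting from the check-digit position (so the 1st, 3rd, 5th, ... of the partial from the right).
  doubled (with −9 where >9): 4 6 1 9 5 2 7 → sum 34
  kept as-is: 6 3 2 9 1 6 5 → sum 32
Total = 34 + 32 = 66.
Check digit = (10 − (66 mod 10)) mod 10 = 4.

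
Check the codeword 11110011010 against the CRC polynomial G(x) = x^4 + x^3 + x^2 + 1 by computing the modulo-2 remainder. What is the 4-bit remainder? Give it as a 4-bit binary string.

Modulo-2 division of 11110011010 by 11101:
  pos 0: 11110 XOR 11101 = 00011
  pos 3: 11011 XOR 11101 = 00110
  pos 5: 11001 XOR 11101 = 00100
Remainder = 1000 (nonzero — an error is detected).

1000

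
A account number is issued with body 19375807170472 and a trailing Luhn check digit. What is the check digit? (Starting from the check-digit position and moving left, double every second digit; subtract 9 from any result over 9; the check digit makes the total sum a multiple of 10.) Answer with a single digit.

Partial digits right→left: 2 7 4 0 7 1 7 0 8 5 7 3 9 1
Double every second digit counting from the check-digit position (so the 1st, 3rd, 5th, ... of the partial from the right).
  doubled (with −9 where >9): 4 8 5 5 7 5 9 → sum 43
  kept as-is: 7 0 1 0 5 3 1 → sum 17
Total = 43 + 17 = 60.
Check digit = (10 − (60 mod 10)) mod 10 = 0.

0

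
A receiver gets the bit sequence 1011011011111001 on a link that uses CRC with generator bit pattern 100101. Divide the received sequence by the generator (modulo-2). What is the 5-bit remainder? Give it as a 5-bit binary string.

00100

Modulo-2 division of 1011011011111001 by 100101:
  pos 0: 101101 XOR 100101 = 001000
  pos 2: 100010 XOR 100101 = 000111
  pos 5: 111111 XOR 100101 = 011010
  pos 6: 110101 XOR 100101 = 010000
  pos 7: 100001 XOR 100101 = 000100
  pos 10: 100001 XOR 100101 = 000100
Remainder = 00100 (nonzero — an error is detected).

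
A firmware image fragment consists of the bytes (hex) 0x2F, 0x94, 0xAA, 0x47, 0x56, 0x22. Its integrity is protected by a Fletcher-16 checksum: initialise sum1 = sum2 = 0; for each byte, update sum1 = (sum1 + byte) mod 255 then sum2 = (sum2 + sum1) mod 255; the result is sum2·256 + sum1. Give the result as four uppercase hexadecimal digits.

512E

Running sums (mod 255):
  after byte 0 (0x2F): sum1=47, sum2=47
  after byte 1 (0x94): sum1=195, sum2=242
  after byte 2 (0xAA): sum1=110, sum2=97
  after byte 3 (0x47): sum1=181, sum2=23
  after byte 4 (0x56): sum1=12, sum2=35
  after byte 5 (0x22): sum1=46, sum2=81
Checksum = sum2·256 + sum1 = 81·256 + 46 = 20782 = 0x512E.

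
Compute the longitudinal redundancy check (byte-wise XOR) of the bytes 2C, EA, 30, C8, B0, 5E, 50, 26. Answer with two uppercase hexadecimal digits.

XOR the bytes together:
  start with 0x2C
  0x2C ⊕ 0xEA = 0xC6
  0xC6 ⊕ 0x30 = 0xF6
  0xF6 ⊕ 0xC8 = 0x3E
  0x3E ⊕ 0xB0 = 0x8E
  0x8E ⊕ 0x5E = 0xD0
  0xD0 ⊕ 0x50 = 0x80
  0x80 ⊕ 0x26 = 0xA6

A6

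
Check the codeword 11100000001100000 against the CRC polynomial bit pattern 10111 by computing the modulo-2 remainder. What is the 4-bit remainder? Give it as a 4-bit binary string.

0010

Modulo-2 division of 11100000001100000 by 10111:
  pos 0: 11100 XOR 10111 = 01011
  pos 1: 10110 XOR 10111 = 00001
  pos 5: 10000 XOR 10111 = 00111
  pos 7: 11111 XOR 10111 = 01000
  pos 8: 10000 XOR 10111 = 00111
  pos 10: 11100 XOR 10111 = 01011
  pos 11: 10110 XOR 10111 = 00001
Remainder = 0010 (nonzero — an error is detected).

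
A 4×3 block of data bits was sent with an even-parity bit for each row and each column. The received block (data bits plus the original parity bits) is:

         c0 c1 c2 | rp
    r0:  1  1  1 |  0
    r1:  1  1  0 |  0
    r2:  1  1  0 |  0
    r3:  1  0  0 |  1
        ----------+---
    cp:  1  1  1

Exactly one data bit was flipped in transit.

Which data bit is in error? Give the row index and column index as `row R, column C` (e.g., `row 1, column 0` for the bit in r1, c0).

row 0, column 0

Recompute each row's even parity and compare to rp:
  r0: data parity 1, sent rp 0 → mismatch
  r1: data parity 0, sent rp 0 → ok
  r2: data parity 0, sent rp 0 → ok
  r3: data parity 1, sent rp 1 → ok
Recompute each column's even parity and compare to cp:
  c0: data parity 0, sent cp 1 → mismatch
  c1: data parity 1, sent cp 1 → ok
  c2: data parity 1, sent cp 1 → ok
Exactly one row (r0) and one column (c0) fail → the flipped bit is at their intersection.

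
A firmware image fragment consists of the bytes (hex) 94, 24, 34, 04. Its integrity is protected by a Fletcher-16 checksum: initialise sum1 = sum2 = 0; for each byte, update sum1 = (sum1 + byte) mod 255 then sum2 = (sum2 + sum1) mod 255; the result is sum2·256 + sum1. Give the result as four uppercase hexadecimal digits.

2BF0

Running sums (mod 255):
  after byte 0 (94): sum1=148, sum2=148
  after byte 1 (24): sum1=184, sum2=77
  after byte 2 (34): sum1=236, sum2=58
  after byte 3 (04): sum1=240, sum2=43
Checksum = sum2·256 + sum1 = 43·256 + 240 = 11248 = 0x2BF0.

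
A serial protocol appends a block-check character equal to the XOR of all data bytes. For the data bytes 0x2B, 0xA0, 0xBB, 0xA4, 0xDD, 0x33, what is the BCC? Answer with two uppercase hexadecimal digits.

7A

XOR the bytes together:
  start with 0x2B
  0x2B ⊕ 0xA0 = 0x8B
  0x8B ⊕ 0xBB = 0x30
  0x30 ⊕ 0xA4 = 0x94
  0x94 ⊕ 0xDD = 0x49
  0x49 ⊕ 0x33 = 0x7A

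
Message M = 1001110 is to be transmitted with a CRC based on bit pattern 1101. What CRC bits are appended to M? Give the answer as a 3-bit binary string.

110

Append 3 zeros: 1001110000. Divide by 1101 (XOR where the leading bit is 1):
  pos 0: 1001 XOR 1101 = 0100
  pos 1: 1001 XOR 1101 = 0100
  pos 2: 1001 XOR 1101 = 0100
  pos 3: 1000 XOR 1101 = 0101
  pos 4: 1010 XOR 1101 = 0111
  pos 5: 1110 XOR 1101 = 0011
Remainder (last 3 bits) = 110. This is the CRC / FCS.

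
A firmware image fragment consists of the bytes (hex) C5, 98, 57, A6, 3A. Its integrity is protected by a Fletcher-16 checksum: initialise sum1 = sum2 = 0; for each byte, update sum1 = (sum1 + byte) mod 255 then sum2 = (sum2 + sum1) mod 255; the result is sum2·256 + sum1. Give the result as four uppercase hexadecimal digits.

Running sums (mod 255):
  after byte 0 (C5): sum1=197, sum2=197
  after byte 1 (98): sum1=94, sum2=36
  after byte 2 (57): sum1=181, sum2=217
  after byte 3 (A6): sum1=92, sum2=54
  after byte 4 (3A): sum1=150, sum2=204
Checksum = sum2·256 + sum1 = 204·256 + 150 = 52374 = 0xCC96.

CC96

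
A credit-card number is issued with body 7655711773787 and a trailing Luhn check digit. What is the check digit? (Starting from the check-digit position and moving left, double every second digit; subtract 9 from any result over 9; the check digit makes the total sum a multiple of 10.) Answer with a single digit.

Partial digits right→left: 7 8 7 3 7 7 1 1 7 5 5 6 7
Double every second digit counting from the check-digit position (so the 1st, 3rd, 5th, ... of the partial from the right).
  doubled (with −9 where >9): 5 5 5 2 5 1 5 → sum 28
  kept as-is: 8 3 7 1 5 6 → sum 30
Total = 28 + 30 = 58.
Check digit = (10 − (58 mod 10)) mod 10 = 2.

2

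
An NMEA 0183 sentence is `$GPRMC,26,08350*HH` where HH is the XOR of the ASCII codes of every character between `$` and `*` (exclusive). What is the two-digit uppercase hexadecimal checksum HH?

XOR the ASCII codes of the payload characters:
  'G' = 0x47 → acc = 0x47
  'P' = 0x50 → acc = 0x17
  'R' = 0x52 → acc = 0x45
  'M' = 0x4D → acc = 0x08
  'C' = 0x43 → acc = 0x4B
  ',' = 0x2C → acc = 0x67
  '2' = 0x32 → acc = 0x55
  '6' = 0x36 → acc = 0x63
  ',' = 0x2C → acc = 0x4F
  '0' = 0x30 → acc = 0x7F
  '8' = 0x38 → acc = 0x47
  '3' = 0x33 → acc = 0x74
  '5' = 0x35 → acc = 0x41
  '0' = 0x30 → acc = 0x71
Checksum = 0x71.

71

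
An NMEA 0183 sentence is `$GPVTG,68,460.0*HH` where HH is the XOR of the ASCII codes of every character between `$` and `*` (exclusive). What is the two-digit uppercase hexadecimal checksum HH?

70

XOR the ASCII codes of the payload characters:
  'G' = 0x47 → acc = 0x47
  'P' = 0x50 → acc = 0x17
  'V' = 0x56 → acc = 0x41
  'T' = 0x54 → acc = 0x15
  'G' = 0x47 → acc = 0x52
  ',' = 0x2C → acc = 0x7E
  '6' = 0x36 → acc = 0x48
  '8' = 0x38 → acc = 0x70
  ',' = 0x2C → acc = 0x5C
  '4' = 0x34 → acc = 0x68
  '6' = 0x36 → acc = 0x5E
  '0' = 0x30 → acc = 0x6E
  '.' = 0x2E → acc = 0x40
  '0' = 0x30 → acc = 0x70
Checksum = 0x70.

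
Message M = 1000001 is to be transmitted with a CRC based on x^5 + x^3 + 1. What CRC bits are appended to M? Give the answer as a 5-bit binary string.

Append 5 zeros: 100000100000. Divide by 101001 (XOR where the leading bit is 1):
  pos 0: 100000 XOR 101001 = 001001
  pos 2: 100110 XOR 101001 = 001111
  pos 4: 111100 XOR 101001 = 010101
  pos 5: 101010 XOR 101001 = 000011
Remainder (last 5 bits) = 00110. This is the CRC / FCS.

00110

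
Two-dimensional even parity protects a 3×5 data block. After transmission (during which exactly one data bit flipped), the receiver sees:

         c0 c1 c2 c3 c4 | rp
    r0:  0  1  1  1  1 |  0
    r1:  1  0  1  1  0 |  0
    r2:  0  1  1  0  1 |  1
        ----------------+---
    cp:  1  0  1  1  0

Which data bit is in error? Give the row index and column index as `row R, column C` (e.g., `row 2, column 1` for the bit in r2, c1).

Recompute each row's even parity and compare to rp:
  r0: data parity 0, sent rp 0 → ok
  r1: data parity 1, sent rp 0 → mismatch
  r2: data parity 1, sent rp 1 → ok
Recompute each column's even parity and compare to cp:
  c0: data parity 1, sent cp 1 → ok
  c1: data parity 0, sent cp 0 → ok
  c2: data parity 1, sent cp 1 → ok
  c3: data parity 0, sent cp 1 → mismatch
  c4: data parity 0, sent cp 0 → ok
Exactly one row (r1) and one column (c3) fail → the flipped bit is at their intersection.

row 1, column 3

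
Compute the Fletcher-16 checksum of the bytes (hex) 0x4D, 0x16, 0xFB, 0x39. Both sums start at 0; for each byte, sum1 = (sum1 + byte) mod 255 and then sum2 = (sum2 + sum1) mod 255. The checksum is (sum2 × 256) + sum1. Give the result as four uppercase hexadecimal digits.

A898

Running sums (mod 255):
  after byte 0 (0x4D): sum1=77, sum2=77
  after byte 1 (0x16): sum1=99, sum2=176
  after byte 2 (0xFB): sum1=95, sum2=16
  after byte 3 (0x39): sum1=152, sum2=168
Checksum = sum2·256 + sum1 = 168·256 + 152 = 43160 = 0xA898.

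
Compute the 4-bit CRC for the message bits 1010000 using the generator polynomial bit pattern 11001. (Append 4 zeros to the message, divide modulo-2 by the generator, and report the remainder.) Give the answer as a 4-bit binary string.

0100

Append 4 zeros: 10100000000. Divide by 11001 (XOR where the leading bit is 1):
  pos 0: 10100 XOR 11001 = 01101
  pos 1: 11010 XOR 11001 = 00011
  pos 4: 11000 XOR 11001 = 00001
Remainder (last 4 bits) = 0100. This is the CRC / FCS.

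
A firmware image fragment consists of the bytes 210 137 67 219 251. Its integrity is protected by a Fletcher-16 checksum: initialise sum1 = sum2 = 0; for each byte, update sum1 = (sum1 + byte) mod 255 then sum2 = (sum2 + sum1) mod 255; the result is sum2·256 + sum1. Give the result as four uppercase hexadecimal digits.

C177

Running sums (mod 255):
  after byte 0 (210): sum1=210, sum2=210
  after byte 1 (137): sum1=92, sum2=47
  after byte 2 (67): sum1=159, sum2=206
  after byte 3 (219): sum1=123, sum2=74
  after byte 4 (251): sum1=119, sum2=193
Checksum = sum2·256 + sum1 = 193·256 + 119 = 49527 = 0xC177.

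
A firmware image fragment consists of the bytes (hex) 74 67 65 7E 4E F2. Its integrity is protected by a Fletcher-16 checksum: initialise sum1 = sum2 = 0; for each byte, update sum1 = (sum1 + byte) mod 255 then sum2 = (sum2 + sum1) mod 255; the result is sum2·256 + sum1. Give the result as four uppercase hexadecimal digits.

6001

Running sums (mod 255):
  after byte 0 (74): sum1=116, sum2=116
  after byte 1 (67): sum1=219, sum2=80
  after byte 2 (65): sum1=65, sum2=145
  after byte 3 (7E): sum1=191, sum2=81
  after byte 4 (4E): sum1=14, sum2=95
  after byte 5 (F2): sum1=1, sum2=96
Checksum = sum2·256 + sum1 = 96·256 + 1 = 24577 = 0x6001.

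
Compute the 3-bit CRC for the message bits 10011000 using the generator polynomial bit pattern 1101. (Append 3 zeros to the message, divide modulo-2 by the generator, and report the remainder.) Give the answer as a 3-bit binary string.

010

Append 3 zeros: 10011000000. Divide by 1101 (XOR where the leading bit is 1):
  pos 0: 1001 XOR 1101 = 0100
  pos 1: 1001 XOR 1101 = 0100
  pos 2: 1000 XOR 1101 = 0101
  pos 3: 1010 XOR 1101 = 0111
  pos 4: 1110 XOR 1101 = 0011
  pos 6: 1100 XOR 1101 = 0001
Remainder (last 3 bits) = 010. This is the CRC / FCS.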